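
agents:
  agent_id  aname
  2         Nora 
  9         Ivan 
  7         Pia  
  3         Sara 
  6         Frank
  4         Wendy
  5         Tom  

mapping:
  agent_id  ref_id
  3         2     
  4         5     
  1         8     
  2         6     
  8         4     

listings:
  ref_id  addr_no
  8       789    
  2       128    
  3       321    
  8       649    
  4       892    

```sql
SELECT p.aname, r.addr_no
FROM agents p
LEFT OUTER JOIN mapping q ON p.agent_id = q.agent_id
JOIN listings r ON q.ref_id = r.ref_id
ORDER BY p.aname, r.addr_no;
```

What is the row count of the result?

Joins associate left-to-right: agents LEFT JOIN mapping on agent_id gives 7 intermediate row(s).
Then INNER JOIN `listings r` on ref_id: keep only rows whose q.ref_id appears in r.
Result: 1 row(s).

1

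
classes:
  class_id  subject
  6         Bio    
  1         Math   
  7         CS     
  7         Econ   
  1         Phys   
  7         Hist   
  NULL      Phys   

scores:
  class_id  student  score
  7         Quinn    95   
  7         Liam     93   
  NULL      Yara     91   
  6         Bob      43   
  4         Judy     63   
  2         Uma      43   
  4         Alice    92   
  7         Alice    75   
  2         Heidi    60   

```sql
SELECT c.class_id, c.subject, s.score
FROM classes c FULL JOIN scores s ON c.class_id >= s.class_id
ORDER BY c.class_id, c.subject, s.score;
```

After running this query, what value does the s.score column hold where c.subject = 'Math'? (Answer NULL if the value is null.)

NULL

FULL OUTER JOIN keeps every row from both sides; unmatched rows get NULL for the other side's columns.
Matching on c.class_id >= s.class_id. A NULL in a compared column never satisfies the condition.
Matched pairs: 29; unmatched c rows kept: 3; unmatched s rows kept: 1.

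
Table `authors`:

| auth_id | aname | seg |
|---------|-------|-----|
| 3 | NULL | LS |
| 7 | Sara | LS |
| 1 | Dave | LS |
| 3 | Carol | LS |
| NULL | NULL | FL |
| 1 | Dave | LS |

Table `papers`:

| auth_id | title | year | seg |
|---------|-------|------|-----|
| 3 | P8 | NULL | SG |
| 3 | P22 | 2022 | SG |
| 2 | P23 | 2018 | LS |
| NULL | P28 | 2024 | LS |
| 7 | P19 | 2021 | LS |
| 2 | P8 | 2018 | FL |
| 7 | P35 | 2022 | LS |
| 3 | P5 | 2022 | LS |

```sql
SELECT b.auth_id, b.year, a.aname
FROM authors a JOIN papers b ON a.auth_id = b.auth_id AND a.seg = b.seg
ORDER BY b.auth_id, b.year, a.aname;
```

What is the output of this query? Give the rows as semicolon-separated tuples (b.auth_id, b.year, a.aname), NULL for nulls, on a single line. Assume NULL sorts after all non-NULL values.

INNER JOIN keeps only pairs where the ON condition holds.
Matching on a.auth_id = b.auth_id AND a.seg = b.seg. A NULL in a compared column never satisfies the condition.
- a (auth_id=3, seg=LS) pairs with 1 row(s) of b.
- a (auth_id=7, seg=LS) pairs with 2 row(s) of b.
- a (auth_id=1, seg=LS) has no partner → excluded.
- a (auth_id=3, seg=LS) pairs with 1 row(s) of b.
- a (auth_id=NULL, seg=FL) has no partner → excluded.
- a (auth_id=1, seg=LS) has no partner → excluded.
After projecting and ordering:
b.auth_id | b.year | a.aname
3 | 2022 | Carol
3 | 2022 | NULL
7 | 2021 | Sara
7 | 2022 | Sara

(3, 2022, Carol); (3, 2022, NULL); (7, 2021, Sara); (7, 2022, Sara)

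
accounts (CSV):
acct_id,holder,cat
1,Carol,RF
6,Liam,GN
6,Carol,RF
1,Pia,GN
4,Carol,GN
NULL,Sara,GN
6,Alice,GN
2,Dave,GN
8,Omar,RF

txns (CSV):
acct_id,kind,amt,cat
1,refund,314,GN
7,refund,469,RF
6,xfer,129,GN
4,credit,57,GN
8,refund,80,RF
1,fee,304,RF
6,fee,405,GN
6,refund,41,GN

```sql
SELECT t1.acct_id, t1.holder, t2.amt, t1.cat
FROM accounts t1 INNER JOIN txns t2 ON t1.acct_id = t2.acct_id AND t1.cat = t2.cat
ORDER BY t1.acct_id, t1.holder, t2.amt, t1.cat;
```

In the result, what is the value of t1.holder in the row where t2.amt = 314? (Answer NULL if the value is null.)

Pia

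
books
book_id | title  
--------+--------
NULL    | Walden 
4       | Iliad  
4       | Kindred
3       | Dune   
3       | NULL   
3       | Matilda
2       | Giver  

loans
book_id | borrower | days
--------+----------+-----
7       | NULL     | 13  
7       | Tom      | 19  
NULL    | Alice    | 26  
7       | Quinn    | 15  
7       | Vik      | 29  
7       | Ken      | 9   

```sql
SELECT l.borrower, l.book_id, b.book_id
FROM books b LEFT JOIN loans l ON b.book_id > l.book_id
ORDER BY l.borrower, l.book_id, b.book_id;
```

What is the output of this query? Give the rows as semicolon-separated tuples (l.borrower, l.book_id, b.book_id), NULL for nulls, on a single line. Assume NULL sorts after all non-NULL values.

LEFT JOIN keeps every row from `books`; unmatched rows get NULL for `loans`'s columns.
Matching on b.book_id > l.book_id. A NULL in a compared column never satisfies the condition.
Matched pairs: 0; unmatched b rows kept: 7.

(NULL, NULL, 2); (NULL, NULL, 3); (NULL, NULL, 3); (NULL, NULL, 3); (NULL, NULL, 4); (NULL, NULL, 4); (NULL, NULL, NULL)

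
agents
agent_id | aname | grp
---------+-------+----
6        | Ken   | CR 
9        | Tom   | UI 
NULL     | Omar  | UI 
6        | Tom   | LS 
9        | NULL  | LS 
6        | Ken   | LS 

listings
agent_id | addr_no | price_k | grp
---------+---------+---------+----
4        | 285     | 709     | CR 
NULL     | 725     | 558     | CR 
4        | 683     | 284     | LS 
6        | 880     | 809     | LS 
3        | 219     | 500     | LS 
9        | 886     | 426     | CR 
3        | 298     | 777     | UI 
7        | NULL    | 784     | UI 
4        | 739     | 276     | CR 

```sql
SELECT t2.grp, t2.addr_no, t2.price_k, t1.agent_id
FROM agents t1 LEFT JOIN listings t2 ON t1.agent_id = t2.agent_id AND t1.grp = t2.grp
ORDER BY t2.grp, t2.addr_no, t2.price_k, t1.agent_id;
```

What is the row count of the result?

LEFT JOIN keeps every row from `agents`; unmatched rows get NULL for `listings`'s columns.
Matching on t1.agent_id = t2.agent_id AND t1.grp = t2.grp. A NULL in a compared column never satisfies the condition.
- t1 (agent_id=6, grp=CR) has no partner → padded with NULL.
- t1 (agent_id=9, grp=UI) has no partner → padded with NULL.
- t1 (agent_id=NULL, grp=UI) has no partner → padded with NULL.
- t1 (agent_id=6, grp=LS) pairs with 1 row(s) of t2.
- t1 (agent_id=9, grp=LS) has no partner → padded with NULL.
- t1 (agent_id=6, grp=LS) pairs with 1 row(s) of t2.
Total: 2 matched + 4 padded = 6 rows.

6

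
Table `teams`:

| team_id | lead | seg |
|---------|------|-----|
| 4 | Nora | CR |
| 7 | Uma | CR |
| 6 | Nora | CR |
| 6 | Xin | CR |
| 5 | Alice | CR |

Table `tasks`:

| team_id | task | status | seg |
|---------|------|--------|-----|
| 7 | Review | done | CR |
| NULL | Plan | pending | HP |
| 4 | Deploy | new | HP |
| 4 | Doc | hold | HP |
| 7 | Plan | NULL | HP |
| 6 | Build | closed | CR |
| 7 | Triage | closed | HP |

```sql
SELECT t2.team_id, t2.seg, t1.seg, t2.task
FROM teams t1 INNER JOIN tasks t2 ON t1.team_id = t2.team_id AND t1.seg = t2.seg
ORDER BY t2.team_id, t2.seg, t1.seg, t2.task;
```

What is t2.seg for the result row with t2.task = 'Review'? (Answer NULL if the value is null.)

CR

INNER JOIN keeps only pairs where the ON condition holds.
Matching on t1.team_id = t2.team_id AND t1.seg = t2.seg. A NULL in a compared column never satisfies the condition.
- t1 (team_id=4, seg=CR) has no partner → excluded.
- t1 (team_id=7, seg=CR) pairs with 1 row(s) of t2.
- t1 (team_id=6, seg=CR) pairs with 1 row(s) of t2.
- t1 (team_id=6, seg=CR) pairs with 1 row(s) of t2.
- t1 (team_id=5, seg=CR) has no partner → excluded.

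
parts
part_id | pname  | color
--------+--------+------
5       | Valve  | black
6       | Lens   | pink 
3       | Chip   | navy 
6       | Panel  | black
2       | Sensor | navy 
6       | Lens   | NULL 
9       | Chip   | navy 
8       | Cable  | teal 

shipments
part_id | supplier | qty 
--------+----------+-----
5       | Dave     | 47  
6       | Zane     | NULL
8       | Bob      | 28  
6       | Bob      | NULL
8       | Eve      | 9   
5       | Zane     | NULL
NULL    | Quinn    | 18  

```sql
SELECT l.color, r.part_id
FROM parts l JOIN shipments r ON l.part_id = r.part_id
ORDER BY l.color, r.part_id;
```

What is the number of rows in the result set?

INNER JOIN keeps only pairs where the ON condition holds.
Matching on l.part_id = r.part_id. A NULL in a compared column never satisfies the condition.
- l[0] part_id=5 → 2 match(es) in r → 2 row(s).
- l[1] part_id=6 → 2 match(es) in r → 2 row(s).
- l[2] part_id=3 → no match; dropped.
- l[3] part_id=6 → 2 match(es) in r → 2 row(s).
- l[4] part_id=2 → no match; dropped.
- l[5] part_id=6 → 2 match(es) in r → 2 row(s).
- l[6] part_id=9 → no match; dropped.
- l[7] part_id=8 → 2 match(es) in r → 2 row(s).
Total: 10 rows.

10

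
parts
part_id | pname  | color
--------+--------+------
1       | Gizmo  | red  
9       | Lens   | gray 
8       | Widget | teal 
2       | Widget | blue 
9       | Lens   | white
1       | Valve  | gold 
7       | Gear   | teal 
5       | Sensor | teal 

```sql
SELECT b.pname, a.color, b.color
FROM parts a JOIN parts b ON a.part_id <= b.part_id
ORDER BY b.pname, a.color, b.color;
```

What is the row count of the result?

38

INNER JOIN keeps only pairs where the ON condition holds.
Matching on a.part_id <= b.part_id.
- a (part_id=1) pairs with 8 row(s) of b.
- a (part_id=9) pairs with 2 row(s) of b.
- a (part_id=8) pairs with 3 row(s) of b.
- a (part_id=2) pairs with 6 row(s) of b.
- a (part_id=9) pairs with 2 row(s) of b.
- a (part_id=1) pairs with 8 row(s) of b.
- a (part_id=7) pairs with 4 row(s) of b.
- a (part_id=5) pairs with 5 row(s) of b.
Total: 38 rows.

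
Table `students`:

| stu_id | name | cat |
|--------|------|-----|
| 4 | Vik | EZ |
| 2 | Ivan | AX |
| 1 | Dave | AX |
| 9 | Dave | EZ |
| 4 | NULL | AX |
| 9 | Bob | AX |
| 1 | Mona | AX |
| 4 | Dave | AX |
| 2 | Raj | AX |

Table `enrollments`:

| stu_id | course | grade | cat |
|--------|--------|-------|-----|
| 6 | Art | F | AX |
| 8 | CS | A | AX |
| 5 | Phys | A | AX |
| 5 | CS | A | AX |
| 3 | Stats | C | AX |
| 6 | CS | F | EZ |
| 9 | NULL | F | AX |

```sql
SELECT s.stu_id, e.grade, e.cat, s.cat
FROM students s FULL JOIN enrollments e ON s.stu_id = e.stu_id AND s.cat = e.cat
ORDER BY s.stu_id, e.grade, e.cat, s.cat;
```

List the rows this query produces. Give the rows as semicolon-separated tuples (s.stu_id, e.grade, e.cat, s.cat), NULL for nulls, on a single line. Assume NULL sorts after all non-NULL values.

FULL OUTER JOIN keeps every row from both sides; unmatched rows get NULL for the other side's columns.
Matching on s.stu_id = e.stu_id AND s.cat = e.cat.
Matched pairs: 1; unmatched s rows kept: 8; unmatched e rows kept: 6.

(1, NULL, NULL, AX); (1, NULL, NULL, AX); (2, NULL, NULL, AX); (2, NULL, NULL, AX); (4, NULL, NULL, AX); (4, NULL, NULL, AX); (4, NULL, NULL, EZ); (9, F, AX, AX); (9, NULL, NULL, EZ); (NULL, A, AX, NULL); (NULL, A, AX, NULL); (NULL, A, AX, NULL); (NULL, C, AX, NULL); (NULL, F, AX, NULL); (NULL, F, EZ, NULL)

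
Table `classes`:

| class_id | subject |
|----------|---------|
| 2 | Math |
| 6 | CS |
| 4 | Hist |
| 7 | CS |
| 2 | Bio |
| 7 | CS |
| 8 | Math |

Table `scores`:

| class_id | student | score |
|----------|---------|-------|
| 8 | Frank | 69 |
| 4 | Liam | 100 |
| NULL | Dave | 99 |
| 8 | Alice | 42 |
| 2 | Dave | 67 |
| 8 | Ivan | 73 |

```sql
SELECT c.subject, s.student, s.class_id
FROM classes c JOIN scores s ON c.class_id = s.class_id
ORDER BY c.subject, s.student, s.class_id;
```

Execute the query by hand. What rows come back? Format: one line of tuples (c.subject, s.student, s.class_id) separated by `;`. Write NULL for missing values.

(Bio, Dave, 2); (Hist, Liam, 4); (Math, Alice, 8); (Math, Dave, 2); (Math, Frank, 8); (Math, Ivan, 8)

INNER JOIN keeps only pairs where the ON condition holds.
Matching on c.class_id = s.class_id. A NULL in a compared column never satisfies the condition.
- c (class_id=2) pairs with 1 row(s) of s.
- c (class_id=6) has no partner → excluded.
- c (class_id=4) pairs with 1 row(s) of s.
- c (class_id=7) has no partner → excluded.
- c (class_id=2) pairs with 1 row(s) of s.
- c (class_id=7) has no partner → excluded.
- c (class_id=8) pairs with 3 row(s) of s.
After projecting and ordering:
c.subject | s.student | s.class_id
Bio | Dave | 2
Hist | Liam | 4
Math | Alice | 8
Math | Dave | 2
Math | Frank | 8
Math | Ivan | 8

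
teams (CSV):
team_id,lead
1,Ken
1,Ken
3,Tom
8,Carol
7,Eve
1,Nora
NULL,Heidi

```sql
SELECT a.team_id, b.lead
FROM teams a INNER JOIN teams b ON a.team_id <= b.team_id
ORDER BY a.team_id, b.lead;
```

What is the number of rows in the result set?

24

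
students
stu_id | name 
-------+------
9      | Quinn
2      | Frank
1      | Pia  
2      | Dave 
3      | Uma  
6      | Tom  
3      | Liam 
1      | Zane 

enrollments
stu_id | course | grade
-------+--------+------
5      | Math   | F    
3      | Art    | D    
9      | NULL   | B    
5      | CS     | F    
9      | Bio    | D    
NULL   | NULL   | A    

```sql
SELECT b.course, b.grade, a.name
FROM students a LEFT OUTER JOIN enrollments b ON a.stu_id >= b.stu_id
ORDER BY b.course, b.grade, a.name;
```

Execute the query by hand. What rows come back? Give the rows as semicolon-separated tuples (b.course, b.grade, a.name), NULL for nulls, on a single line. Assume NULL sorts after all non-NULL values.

(Art, D, Liam); (Art, D, Quinn); (Art, D, Tom); (Art, D, Uma); (Bio, D, Quinn); (CS, F, Quinn); (CS, F, Tom); (Math, F, Quinn); (Math, F, Tom); (NULL, B, Quinn); (NULL, NULL, Dave); (NULL, NULL, Frank); (NULL, NULL, Pia); (NULL, NULL, Zane)

LEFT JOIN keeps every row from `students`; unmatched rows get NULL for `enrollments`'s columns.
Matching on a.stu_id >= b.stu_id. A NULL in a compared column never satisfies the condition.
- stu_id=9: 5 matching b row(s), so 5 row(s) emitted.
- stu_id=2: no b row matches, row kept with b columns NULL.
- stu_id=1: no b row matches, row kept with b columns NULL.
- stu_id=2: no b row matches, row kept with b columns NULL.
- stu_id=3: 1 matching b row(s), so 1 row(s) emitted.
- stu_id=6: 3 matching b row(s), so 3 row(s) emitted.
- stu_id=3: 1 matching b row(s), so 1 row(s) emitted.
- stu_id=1: no b row matches, row kept with b columns NULL.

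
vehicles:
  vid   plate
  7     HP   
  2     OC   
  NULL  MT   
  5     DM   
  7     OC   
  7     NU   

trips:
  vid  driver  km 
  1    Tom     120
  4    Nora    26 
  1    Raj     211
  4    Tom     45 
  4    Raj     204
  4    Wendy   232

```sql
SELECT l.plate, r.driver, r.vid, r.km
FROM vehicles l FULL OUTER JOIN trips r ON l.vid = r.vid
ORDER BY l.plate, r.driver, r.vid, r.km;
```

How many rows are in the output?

FULL OUTER JOIN keeps every row from both sides; unmatched rows get NULL for the other side's columns.
Matching on l.vid = r.vid. A NULL in a compared column never satisfies the condition.
Matched pairs: 0; unmatched l rows kept: 6; unmatched r rows kept: 6.
Total: 0 matched + 12 padded = 12 rows.

12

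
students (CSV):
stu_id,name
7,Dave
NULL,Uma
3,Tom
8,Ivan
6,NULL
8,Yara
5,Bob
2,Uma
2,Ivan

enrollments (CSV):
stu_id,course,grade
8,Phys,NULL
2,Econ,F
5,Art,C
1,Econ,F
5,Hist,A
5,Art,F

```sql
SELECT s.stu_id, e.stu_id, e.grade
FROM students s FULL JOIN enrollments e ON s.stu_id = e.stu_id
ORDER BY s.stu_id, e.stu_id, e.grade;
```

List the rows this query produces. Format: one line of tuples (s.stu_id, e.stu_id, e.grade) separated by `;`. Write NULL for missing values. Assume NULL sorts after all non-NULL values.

(2, 2, F); (2, 2, F); (3, NULL, NULL); (5, 5, A); (5, 5, C); (5, 5, F); (6, NULL, NULL); (7, NULL, NULL); (8, 8, NULL); (8, 8, NULL); (NULL, 1, F); (NULL, NULL, NULL)

FULL OUTER JOIN keeps every row from both sides; unmatched rows get NULL for the other side's columns.
Matching on s.stu_id = e.stu_id. A NULL in a compared column never satisfies the condition.
- s row (stu_id=7): no match → kept, e columns NULL.
- s row (stu_id=NULL): no match → kept, e columns NULL.
- s row (stu_id=3): no match → kept, e columns NULL.
- s row (stu_id=8): matches 1 e row(s) → 1 output row(s).
- s row (stu_id=6): no match → kept, e columns NULL.
- s row (stu_id=8): matches 1 e row(s) → 1 output row(s).
- s row (stu_id=5): matches 3 e row(s) → 3 output row(s).
- s row (stu_id=2): matches 1 e row(s) → 1 output row(s).
- s row (stu_id=2): matches 1 e row(s) → 1 output row(s).
- 1 e row(s) had no s match → kept, s columns NULL.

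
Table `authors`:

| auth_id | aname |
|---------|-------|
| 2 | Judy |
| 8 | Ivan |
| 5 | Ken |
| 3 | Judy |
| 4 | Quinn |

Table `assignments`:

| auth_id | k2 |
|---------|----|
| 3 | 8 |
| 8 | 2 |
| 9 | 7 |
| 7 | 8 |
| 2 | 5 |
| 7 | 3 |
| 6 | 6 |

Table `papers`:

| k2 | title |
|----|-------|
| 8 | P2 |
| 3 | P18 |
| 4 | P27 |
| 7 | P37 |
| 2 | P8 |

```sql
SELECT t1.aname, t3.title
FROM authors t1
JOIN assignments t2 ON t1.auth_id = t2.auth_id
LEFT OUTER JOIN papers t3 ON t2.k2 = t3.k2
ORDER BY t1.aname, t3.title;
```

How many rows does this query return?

3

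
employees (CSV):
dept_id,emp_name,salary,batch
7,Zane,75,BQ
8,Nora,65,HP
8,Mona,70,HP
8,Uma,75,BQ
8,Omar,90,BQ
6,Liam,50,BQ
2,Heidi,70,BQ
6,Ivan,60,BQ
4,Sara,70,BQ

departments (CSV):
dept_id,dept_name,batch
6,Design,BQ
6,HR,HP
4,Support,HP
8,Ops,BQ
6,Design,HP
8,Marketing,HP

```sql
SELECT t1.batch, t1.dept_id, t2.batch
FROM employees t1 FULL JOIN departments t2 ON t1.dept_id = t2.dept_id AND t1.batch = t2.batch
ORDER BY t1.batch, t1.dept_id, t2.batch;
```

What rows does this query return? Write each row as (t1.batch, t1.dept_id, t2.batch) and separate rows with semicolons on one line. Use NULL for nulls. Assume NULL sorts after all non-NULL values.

(BQ, 2, NULL); (BQ, 4, NULL); (BQ, 6, BQ); (BQ, 6, BQ); (BQ, 7, NULL); (BQ, 8, BQ); (BQ, 8, BQ); (HP, 8, HP); (HP, 8, HP); (NULL, NULL, HP); (NULL, NULL, HP); (NULL, NULL, HP)

FULL OUTER JOIN keeps every row from both sides; unmatched rows get NULL for the other side's columns.
Matching on t1.dept_id = t2.dept_id AND t1.batch = t2.batch.
Matched pairs: 6; unmatched t1 rows kept: 3; unmatched t2 rows kept: 3.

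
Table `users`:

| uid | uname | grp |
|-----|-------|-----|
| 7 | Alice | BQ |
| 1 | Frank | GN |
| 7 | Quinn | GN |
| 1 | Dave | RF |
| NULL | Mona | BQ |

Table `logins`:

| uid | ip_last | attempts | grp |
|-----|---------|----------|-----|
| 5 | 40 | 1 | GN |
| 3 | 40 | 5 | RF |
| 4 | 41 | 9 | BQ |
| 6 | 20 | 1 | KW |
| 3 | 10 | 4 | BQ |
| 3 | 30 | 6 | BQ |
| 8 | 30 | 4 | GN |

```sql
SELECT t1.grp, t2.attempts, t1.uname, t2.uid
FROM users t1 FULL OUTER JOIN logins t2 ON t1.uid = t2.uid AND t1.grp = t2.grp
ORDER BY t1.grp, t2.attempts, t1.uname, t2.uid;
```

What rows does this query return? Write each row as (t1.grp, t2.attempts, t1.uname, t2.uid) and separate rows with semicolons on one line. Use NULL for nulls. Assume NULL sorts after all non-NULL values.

FULL OUTER JOIN keeps every row from both sides; unmatched rows get NULL for the other side's columns.
Matching on t1.uid = t2.uid AND t1.grp = t2.grp. A NULL in a compared column never satisfies the condition.
- uid=7, grp=BQ: no t2 row matches, row kept with t2 columns NULL.
- uid=1, grp=GN: no t2 row matches, row kept with t2 columns NULL.
- uid=7, grp=GN: no t2 row matches, row kept with t2 columns NULL.
- uid=1, grp=RF: no t2 row matches, row kept with t2 columns NULL.
- uid=NULL, grp=BQ: no t2 row matches, row kept with t2 columns NULL.
- plus 7 unmatched t2 row(s), each kept with NULL t1 columns.

(BQ, NULL, Alice, NULL); (BQ, NULL, Mona, NULL); (GN, NULL, Frank, NULL); (GN, NULL, Quinn, NULL); (RF, NULL, Dave, NULL); (NULL, 1, NULL, 5); (NULL, 1, NULL, 6); (NULL, 4, NULL, 3); (NULL, 4, NULL, 8); (NULL, 5, NULL, 3); (NULL, 6, NULL, 3); (NULL, 9, NULL, 4)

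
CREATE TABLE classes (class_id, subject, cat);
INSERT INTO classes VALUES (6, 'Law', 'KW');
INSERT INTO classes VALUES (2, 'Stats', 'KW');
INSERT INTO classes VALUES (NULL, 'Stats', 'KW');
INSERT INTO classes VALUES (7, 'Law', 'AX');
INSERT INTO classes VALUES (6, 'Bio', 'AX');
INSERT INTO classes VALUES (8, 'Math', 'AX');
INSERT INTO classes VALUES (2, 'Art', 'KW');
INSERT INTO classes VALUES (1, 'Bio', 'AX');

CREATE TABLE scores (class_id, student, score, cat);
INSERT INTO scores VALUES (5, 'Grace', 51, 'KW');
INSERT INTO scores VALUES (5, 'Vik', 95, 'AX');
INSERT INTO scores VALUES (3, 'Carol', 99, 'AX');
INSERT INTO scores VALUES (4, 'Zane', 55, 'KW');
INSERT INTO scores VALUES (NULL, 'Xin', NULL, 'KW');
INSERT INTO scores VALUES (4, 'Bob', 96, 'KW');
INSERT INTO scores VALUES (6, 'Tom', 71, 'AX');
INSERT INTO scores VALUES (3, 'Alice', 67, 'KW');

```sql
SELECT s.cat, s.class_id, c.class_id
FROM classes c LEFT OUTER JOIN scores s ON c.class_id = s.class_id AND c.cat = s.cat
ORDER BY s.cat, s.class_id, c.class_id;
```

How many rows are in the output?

LEFT JOIN keeps every row from `classes`; unmatched rows get NULL for `scores`'s columns.
Matching on c.class_id = s.class_id AND c.cat = s.cat. A NULL in a compared column never satisfies the condition.
Matched pairs: 1; unmatched c rows kept: 7.
Total: 1 matched + 7 padded = 8 rows.

8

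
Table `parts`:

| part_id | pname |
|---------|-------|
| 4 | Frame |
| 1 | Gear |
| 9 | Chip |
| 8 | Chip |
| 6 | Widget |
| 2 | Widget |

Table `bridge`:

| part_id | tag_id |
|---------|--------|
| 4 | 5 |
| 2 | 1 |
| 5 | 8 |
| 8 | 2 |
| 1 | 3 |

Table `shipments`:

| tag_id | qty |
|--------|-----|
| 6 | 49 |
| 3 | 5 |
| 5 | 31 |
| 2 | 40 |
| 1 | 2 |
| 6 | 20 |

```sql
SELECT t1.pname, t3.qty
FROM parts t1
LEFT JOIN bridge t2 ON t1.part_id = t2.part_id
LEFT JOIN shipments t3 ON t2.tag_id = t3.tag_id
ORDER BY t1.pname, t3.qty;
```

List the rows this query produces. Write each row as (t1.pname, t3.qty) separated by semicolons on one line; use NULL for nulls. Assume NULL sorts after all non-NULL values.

Step 1 — t1 LEFT JOIN t2 on part_id → 6 row(s).
Then LEFT JOIN `shipments t3` on tag_id: each of those 6 rows is kept; rows whose t2.tag_id has no match in t3 get NULL for t3's columns.

(Chip, 40); (Chip, NULL); (Frame, 31); (Gear, 5); (Widget, 2); (Widget, NULL)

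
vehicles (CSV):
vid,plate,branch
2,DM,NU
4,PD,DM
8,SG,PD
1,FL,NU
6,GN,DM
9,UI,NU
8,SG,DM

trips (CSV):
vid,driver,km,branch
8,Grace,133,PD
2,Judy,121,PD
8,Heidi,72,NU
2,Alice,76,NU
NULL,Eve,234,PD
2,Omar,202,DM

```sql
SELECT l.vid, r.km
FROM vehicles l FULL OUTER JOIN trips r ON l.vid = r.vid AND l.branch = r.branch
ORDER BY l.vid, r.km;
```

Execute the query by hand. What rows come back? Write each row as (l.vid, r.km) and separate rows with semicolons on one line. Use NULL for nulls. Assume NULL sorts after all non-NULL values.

FULL OUTER JOIN keeps every row from both sides; unmatched rows get NULL for the other side's columns.
Matching on l.vid = r.vid AND l.branch = r.branch. A NULL in a compared column never satisfies the condition.
- vid=2, branch=NU: 1 matching r row(s), so 1 row(s) emitted.
- vid=4, branch=DM: no r row matches, row kept with r columns NULL.
- vid=8, branch=PD: 1 matching r row(s), so 1 row(s) emitted.
- vid=1, branch=NU: no r row matches, row kept with r columns NULL.
- vid=6, branch=DM: no r row matches, row kept with r columns NULL.
- vid=9, branch=NU: no r row matches, row kept with r columns NULL.
- vid=8, branch=DM: no r row matches, row kept with r columns NULL.
- 4 r row(s) had no l match → kept, l columns NULL.

(1, NULL); (2, 76); (4, NULL); (6, NULL); (8, 133); (8, NULL); (9, NULL); (NULL, 72); (NULL, 121); (NULL, 202); (NULL, 234)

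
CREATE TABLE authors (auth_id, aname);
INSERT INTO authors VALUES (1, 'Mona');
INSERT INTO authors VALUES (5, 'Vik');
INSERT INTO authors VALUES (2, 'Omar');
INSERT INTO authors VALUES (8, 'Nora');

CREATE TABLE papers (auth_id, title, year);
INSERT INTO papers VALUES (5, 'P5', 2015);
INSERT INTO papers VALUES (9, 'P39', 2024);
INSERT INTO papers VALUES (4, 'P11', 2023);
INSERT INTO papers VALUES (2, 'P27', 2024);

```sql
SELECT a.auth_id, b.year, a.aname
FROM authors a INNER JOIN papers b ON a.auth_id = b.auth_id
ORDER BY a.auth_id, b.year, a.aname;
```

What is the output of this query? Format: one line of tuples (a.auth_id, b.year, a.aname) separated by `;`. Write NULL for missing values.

(2, 2024, Omar); (5, 2015, Vik)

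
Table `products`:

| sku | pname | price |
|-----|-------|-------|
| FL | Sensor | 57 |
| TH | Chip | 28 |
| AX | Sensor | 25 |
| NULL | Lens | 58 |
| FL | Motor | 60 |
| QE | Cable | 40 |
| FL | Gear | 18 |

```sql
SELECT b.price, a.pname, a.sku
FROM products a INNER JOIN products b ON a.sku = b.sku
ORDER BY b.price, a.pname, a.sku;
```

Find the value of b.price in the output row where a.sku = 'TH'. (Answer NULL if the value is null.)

INNER JOIN keeps only pairs where the ON condition holds.
Matching on a.sku = b.sku. A NULL in a compared column never satisfies the condition.
Matched pairs: 12.

28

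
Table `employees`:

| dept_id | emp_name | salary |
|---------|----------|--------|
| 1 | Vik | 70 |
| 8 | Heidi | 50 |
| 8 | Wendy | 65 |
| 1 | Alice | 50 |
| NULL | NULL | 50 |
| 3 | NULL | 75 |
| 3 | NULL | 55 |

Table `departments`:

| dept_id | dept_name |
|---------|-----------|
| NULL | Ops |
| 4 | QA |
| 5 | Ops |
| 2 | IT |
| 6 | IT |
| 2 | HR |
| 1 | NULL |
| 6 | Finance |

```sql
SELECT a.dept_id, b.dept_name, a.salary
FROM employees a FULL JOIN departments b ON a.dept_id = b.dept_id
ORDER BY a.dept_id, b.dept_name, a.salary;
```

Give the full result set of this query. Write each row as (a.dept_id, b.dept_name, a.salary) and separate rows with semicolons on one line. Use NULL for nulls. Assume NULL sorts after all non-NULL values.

FULL OUTER JOIN keeps every row from both sides; unmatched rows get NULL for the other side's columns.
Matching on a.dept_id = b.dept_id. A NULL in a compared column never satisfies the condition.
- dept_id=1: 1 matching b row(s), so 1 row(s) emitted.
- dept_id=8: no b row matches, row kept with b columns NULL.
- dept_id=8: no b row matches, row kept with b columns NULL.
- dept_id=1: 1 matching b row(s), so 1 row(s) emitted.
- dept_id=NULL: no b row matches, row kept with b columns NULL.
- dept_id=3: no b row matches, row kept with b columns NULL.
- dept_id=3: no b row matches, row kept with b columns NULL.
- plus 7 unmatched b row(s), each kept with NULL a columns.

(1, NULL, 50); (1, NULL, 70); (3, NULL, 55); (3, NULL, 75); (8, NULL, 50); (8, NULL, 65); (NULL, Finance, NULL); (NULL, HR, NULL); (NULL, IT, NULL); (NULL, IT, NULL); (NULL, Ops, NULL); (NULL, Ops, NULL); (NULL, QA, NULL); (NULL, NULL, 50)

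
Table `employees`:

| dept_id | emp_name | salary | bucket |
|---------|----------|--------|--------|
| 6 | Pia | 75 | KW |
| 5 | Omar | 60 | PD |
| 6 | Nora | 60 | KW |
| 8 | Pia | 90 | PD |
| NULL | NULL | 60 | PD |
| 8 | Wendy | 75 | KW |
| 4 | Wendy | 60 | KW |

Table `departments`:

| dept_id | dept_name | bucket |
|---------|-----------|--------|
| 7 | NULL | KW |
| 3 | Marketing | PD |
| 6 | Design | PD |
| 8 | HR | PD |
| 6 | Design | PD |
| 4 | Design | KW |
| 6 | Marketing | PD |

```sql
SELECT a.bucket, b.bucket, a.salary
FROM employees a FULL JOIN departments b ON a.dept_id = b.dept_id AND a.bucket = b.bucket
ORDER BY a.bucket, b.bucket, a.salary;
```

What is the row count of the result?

12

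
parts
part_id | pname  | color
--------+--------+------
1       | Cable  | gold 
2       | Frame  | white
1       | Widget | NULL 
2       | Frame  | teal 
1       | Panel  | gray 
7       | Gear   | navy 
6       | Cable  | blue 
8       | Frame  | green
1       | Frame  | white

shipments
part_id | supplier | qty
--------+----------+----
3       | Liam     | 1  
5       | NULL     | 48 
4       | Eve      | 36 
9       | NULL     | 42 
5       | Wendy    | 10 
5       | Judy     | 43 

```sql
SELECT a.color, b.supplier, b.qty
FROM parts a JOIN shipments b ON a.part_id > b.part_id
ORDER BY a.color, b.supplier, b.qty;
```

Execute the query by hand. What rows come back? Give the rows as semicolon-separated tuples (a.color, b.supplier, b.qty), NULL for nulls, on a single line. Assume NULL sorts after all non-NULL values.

INNER JOIN keeps only pairs where the ON condition holds.
Matching on a.part_id > b.part_id.
Matched pairs: 15.

(blue, Eve, 36); (blue, Judy, 43); (blue, Liam, 1); (blue, Wendy, 10); (blue, NULL, 48); (green, Eve, 36); (green, Judy, 43); (green, Liam, 1); (green, Wendy, 10); (green, NULL, 48); (navy, Eve, 36); (navy, Judy, 43); (navy, Liam, 1); (navy, Wendy, 10); (navy, NULL, 48)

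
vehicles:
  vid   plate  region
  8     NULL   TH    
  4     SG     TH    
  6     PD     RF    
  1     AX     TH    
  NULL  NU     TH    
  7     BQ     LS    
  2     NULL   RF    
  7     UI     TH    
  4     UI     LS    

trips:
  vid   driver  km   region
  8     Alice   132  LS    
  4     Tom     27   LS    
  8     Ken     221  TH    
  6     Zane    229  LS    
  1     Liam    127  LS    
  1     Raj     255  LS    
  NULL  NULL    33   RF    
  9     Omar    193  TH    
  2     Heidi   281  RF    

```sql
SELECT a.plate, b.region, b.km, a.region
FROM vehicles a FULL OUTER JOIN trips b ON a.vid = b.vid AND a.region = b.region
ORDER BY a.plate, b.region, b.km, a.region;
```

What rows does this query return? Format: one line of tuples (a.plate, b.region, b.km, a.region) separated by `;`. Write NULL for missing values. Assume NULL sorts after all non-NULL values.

(AX, NULL, NULL, TH); (BQ, NULL, NULL, LS); (NU, NULL, NULL, TH); (PD, NULL, NULL, RF); (SG, NULL, NULL, TH); (UI, LS, 27, LS); (UI, NULL, NULL, TH); (NULL, LS, 127, NULL); (NULL, LS, 132, NULL); (NULL, LS, 229, NULL); (NULL, LS, 255, NULL); (NULL, RF, 33, NULL); (NULL, RF, 281, RF); (NULL, TH, 193, NULL); (NULL, TH, 221, TH)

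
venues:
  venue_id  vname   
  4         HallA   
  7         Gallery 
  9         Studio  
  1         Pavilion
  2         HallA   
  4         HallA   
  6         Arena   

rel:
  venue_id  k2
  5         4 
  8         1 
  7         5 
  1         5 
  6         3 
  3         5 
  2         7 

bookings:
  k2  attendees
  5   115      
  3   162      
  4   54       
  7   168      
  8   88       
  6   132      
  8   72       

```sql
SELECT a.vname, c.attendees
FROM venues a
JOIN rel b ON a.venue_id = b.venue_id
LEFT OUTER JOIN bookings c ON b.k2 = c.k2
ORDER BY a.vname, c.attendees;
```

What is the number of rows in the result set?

Joins associate left-to-right: venues INNER JOIN rel on venue_id gives 4 intermediate row(s).
Then LEFT JOIN `bookings c` on k2: each of those 4 rows is kept; rows whose b.k2 has no match in c get NULL for c's columns.
Result: 4 row(s).

4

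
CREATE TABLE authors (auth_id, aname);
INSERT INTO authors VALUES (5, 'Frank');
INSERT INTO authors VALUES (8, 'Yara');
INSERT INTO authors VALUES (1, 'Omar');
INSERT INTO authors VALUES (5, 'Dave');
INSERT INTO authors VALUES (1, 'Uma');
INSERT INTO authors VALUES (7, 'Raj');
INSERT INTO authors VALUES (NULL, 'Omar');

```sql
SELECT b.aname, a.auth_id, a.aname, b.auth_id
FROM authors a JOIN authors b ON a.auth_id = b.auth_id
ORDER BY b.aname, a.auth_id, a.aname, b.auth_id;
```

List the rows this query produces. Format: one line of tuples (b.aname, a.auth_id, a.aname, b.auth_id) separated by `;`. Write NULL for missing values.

(Dave, 5, Dave, 5); (Dave, 5, Frank, 5); (Frank, 5, Dave, 5); (Frank, 5, Frank, 5); (Omar, 1, Omar, 1); (Omar, 1, Uma, 1); (Raj, 7, Raj, 7); (Uma, 1, Omar, 1); (Uma, 1, Uma, 1); (Yara, 8, Yara, 8)

INNER JOIN keeps only pairs where the ON condition holds.
Matching on a.auth_id = b.auth_id. A NULL in a compared column never satisfies the condition.
- a (auth_id=5) pairs with 2 row(s) of b.
- a (auth_id=8) pairs with 1 row(s) of b.
- a (auth_id=1) pairs with 2 row(s) of b.
- a (auth_id=5) pairs with 2 row(s) of b.
- a (auth_id=1) pairs with 2 row(s) of b.
- a (auth_id=7) pairs with 1 row(s) of b.
- a (auth_id=NULL) has no partner → excluded.
After projecting and ordering:
b.aname | a.auth_id | a.aname | b.auth_id
Dave | 5 | Dave | 5
Dave | 5 | Frank | 5
Frank | 5 | Dave | 5
Frank | 5 | Frank | 5
Omar | 1 | Omar | 1
Omar | 1 | Uma | 1
Raj | 7 | Raj | 7
Uma | 1 | Omar | 1
Uma | 1 | Uma | 1
Yara | 8 | Yara | 8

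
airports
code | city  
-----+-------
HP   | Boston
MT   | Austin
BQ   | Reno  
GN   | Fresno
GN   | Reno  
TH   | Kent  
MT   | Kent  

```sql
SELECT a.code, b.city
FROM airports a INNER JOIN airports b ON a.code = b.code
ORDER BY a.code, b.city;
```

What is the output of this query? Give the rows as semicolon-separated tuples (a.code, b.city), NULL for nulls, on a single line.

INNER JOIN keeps only pairs where the ON condition holds.
Matching on a.code = b.code.
- a row (code=HP): matches 1 b row(s) → 1 output row(s).
- a row (code=MT): matches 2 b row(s) → 2 output row(s).
- a row (code=BQ): matches 1 b row(s) → 1 output row(s).
- a row (code=GN): matches 2 b row(s) → 2 output row(s).
- a row (code=GN): matches 2 b row(s) → 2 output row(s).
- a row (code=TH): matches 1 b row(s) → 1 output row(s).
- a row (code=MT): matches 2 b row(s) → 2 output row(s).

(BQ, Reno); (GN, Fresno); (GN, Fresno); (GN, Reno); (GN, Reno); (HP, Boston); (MT, Austin); (MT, Austin); (MT, Kent); (MT, Kent); (TH, Kent)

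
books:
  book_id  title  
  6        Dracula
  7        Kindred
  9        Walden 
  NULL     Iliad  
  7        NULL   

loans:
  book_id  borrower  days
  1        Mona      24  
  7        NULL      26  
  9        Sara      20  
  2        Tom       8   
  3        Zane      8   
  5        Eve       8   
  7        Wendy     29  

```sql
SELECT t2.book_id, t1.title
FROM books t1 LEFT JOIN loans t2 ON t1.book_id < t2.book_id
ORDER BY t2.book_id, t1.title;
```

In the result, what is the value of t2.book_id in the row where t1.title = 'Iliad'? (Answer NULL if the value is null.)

NULL

LEFT JOIN keeps every row from `books`; unmatched rows get NULL for `loans`'s columns.
Matching on t1.book_id < t2.book_id. A NULL in a compared column never satisfies the condition.
Matched pairs: 5; unmatched t1 rows kept: 2.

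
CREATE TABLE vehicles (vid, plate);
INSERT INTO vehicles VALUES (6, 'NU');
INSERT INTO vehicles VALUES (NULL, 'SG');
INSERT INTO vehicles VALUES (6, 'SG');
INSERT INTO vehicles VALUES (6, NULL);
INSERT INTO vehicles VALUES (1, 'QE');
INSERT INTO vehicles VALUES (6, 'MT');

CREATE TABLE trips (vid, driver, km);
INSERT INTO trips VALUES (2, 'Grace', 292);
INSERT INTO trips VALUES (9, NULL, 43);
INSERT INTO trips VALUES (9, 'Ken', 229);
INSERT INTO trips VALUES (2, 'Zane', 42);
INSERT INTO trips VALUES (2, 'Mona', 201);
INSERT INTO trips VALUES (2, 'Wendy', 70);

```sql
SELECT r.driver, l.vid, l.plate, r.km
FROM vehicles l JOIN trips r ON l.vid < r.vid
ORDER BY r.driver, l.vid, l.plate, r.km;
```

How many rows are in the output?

INNER JOIN keeps only pairs where the ON condition holds.
Matching on l.vid < r.vid. A NULL in a compared column never satisfies the condition.
Matched pairs: 14.
Total: 14 rows.

14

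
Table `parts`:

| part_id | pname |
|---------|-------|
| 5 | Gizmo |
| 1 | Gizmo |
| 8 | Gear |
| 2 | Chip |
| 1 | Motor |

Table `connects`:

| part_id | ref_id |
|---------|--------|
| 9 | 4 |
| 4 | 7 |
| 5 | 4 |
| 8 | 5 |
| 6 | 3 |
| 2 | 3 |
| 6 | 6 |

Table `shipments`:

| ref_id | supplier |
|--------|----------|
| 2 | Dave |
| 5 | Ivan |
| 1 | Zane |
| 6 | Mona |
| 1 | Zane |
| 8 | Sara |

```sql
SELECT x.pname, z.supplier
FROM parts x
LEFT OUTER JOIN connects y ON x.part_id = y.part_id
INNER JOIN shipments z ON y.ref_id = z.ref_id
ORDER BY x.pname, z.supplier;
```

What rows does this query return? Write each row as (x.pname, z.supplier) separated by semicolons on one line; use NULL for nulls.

Evaluate left to right. First `parts x LEFT JOIN connects y` on part_id: 5 row(s).
Then INNER JOIN `shipments z` on ref_id: keep only rows whose y.ref_id appears in z.

(Gear, Ivan)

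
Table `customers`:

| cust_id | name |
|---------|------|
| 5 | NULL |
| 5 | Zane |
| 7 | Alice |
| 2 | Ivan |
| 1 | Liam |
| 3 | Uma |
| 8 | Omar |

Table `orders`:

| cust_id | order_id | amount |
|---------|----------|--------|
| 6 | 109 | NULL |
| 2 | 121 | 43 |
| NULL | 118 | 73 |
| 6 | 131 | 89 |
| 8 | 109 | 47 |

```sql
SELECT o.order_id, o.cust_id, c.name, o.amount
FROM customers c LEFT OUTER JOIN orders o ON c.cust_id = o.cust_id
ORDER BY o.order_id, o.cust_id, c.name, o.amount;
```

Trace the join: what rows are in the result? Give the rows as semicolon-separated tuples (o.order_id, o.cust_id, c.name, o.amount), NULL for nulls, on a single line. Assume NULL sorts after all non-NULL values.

(109, 8, Omar, 47); (121, 2, Ivan, 43); (NULL, NULL, Alice, NULL); (NULL, NULL, Liam, NULL); (NULL, NULL, Uma, NULL); (NULL, NULL, Zane, NULL); (NULL, NULL, NULL, NULL)

LEFT JOIN keeps every row from `customers`; unmatched rows get NULL for `orders`'s columns.
Matching on c.cust_id = o.cust_id. A NULL in a compared column never satisfies the condition.
- c[0] cust_id=5 → no match; kept with NULLs on the o side.
- c[1] cust_id=5 → no match; kept with NULLs on the o side.
- c[2] cust_id=7 → no match; kept with NULLs on the o side.
- c[3] cust_id=2 → 1 match(es) in o → 1 row(s).
- c[4] cust_id=1 → no match; kept with NULLs on the o side.
- c[5] cust_id=3 → no match; kept with NULLs on the o side.
- c[6] cust_id=8 → 1 match(es) in o → 1 row(s).
After projecting and ordering:
o.order_id | o.cust_id | c.name | o.amount
109 | 8 | Omar | 47
121 | 2 | Ivan | 43
NULL | NULL | Alice | NULL
NULL | NULL | Liam | NULL
NULL | NULL | Uma | NULL
NULL | NULL | Zane | NULL
NULL | NULL | NULL | NULL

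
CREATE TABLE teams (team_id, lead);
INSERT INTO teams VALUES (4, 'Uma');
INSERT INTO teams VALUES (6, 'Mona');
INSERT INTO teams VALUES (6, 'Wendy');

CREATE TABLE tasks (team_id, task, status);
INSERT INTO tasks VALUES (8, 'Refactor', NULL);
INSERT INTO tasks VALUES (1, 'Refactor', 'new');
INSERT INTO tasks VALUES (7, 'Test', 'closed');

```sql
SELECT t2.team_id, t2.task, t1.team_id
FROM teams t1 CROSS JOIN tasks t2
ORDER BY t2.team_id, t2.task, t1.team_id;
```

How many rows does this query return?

CROSS JOIN pairs every row of `teams` with every row of `tasks`: 3 × 3 = 9 rows.

9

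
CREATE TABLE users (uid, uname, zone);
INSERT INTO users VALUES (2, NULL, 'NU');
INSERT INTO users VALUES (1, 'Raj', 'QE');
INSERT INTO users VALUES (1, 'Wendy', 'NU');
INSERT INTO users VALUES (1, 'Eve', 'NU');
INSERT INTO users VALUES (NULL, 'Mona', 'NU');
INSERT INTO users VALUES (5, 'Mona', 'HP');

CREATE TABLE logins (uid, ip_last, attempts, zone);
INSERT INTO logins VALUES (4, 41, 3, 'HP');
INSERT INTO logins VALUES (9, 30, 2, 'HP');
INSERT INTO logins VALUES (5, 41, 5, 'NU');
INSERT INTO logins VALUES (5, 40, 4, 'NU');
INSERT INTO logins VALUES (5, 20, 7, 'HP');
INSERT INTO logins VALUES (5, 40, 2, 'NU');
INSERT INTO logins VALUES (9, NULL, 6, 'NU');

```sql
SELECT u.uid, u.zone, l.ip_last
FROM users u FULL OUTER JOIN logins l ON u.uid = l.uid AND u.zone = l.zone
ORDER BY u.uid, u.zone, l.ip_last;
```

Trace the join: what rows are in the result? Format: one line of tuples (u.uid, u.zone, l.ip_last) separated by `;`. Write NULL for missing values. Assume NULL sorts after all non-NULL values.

(1, NU, NULL); (1, NU, NULL); (1, QE, NULL); (2, NU, NULL); (5, HP, 20); (NULL, NU, NULL); (NULL, NULL, 30); (NULL, NULL, 40); (NULL, NULL, 40); (NULL, NULL, 41); (NULL, NULL, 41); (NULL, NULL, NULL)

FULL OUTER JOIN keeps every row from both sides; unmatched rows get NULL for the other side's columns.
Matching on u.uid = l.uid AND u.zone = l.zone. A NULL in a compared column never satisfies the condition.
- u row (uid=2, zone=NU): no match → kept, l columns NULL.
- u row (uid=1, zone=QE): no match → kept, l columns NULL.
- u row (uid=1, zone=NU): no match → kept, l columns NULL.
- u row (uid=1, zone=NU): no match → kept, l columns NULL.
- u row (uid=NULL, zone=NU): no match → kept, l columns NULL.
- u row (uid=5, zone=HP): matches 1 l row(s) → 1 output row(s).
- 6 l row(s) had no u match → kept, u columns NULL.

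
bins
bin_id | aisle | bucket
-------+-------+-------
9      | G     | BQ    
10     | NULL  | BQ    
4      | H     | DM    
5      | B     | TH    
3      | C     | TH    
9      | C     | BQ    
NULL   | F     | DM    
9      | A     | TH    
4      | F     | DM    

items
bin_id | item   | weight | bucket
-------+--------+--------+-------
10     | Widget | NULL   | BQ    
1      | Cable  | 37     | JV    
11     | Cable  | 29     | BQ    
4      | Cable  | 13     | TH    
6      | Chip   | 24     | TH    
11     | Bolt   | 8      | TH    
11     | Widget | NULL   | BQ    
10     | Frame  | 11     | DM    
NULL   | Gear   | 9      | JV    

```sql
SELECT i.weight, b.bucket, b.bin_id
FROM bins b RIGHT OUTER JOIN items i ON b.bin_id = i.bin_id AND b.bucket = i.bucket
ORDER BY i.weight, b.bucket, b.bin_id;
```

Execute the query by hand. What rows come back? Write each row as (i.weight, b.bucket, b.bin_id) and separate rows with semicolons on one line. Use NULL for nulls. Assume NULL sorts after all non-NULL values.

(8, NULL, NULL); (9, NULL, NULL); (11, NULL, NULL); (13, NULL, NULL); (24, NULL, NULL); (29, NULL, NULL); (37, NULL, NULL); (NULL, BQ, 10); (NULL, NULL, NULL)

RIGHT JOIN keeps every row from `items`; unmatched rows get NULL for `bins`'s columns.
Matching on b.bin_id = i.bin_id AND b.bucket = i.bucket. A NULL in a compared column never satisfies the condition.
Matched pairs: 1; unmatched i rows kept: 8.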